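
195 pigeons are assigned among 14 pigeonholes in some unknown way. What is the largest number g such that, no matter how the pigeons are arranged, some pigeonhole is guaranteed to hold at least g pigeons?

The 14 pigeonholes are the holes and the 195 pigeons are the pigeons.
If every pigeonhole held at most 13 pigeons, the total would be at most 14 × 13 = 182, which is less than 195.
So some pigeonhole holds at least ⌈195/14⌉ = 14 pigeons.

14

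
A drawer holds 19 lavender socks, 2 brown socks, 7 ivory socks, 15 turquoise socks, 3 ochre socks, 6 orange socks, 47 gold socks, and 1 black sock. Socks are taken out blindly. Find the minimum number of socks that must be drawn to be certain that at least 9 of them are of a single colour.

Put each drawn sock into a box by colour. The largest draw with every box below 9 takes min(count, 8) from each colour; colours with fewer than 8 contribute all they have.
Σ min(cᵢ, 8) = 8 + 2 + 7 + 8 + 3 + 6 + 8 + 1 = 43.
Draw number 43 + 1 = 44 must push one box to 9.

44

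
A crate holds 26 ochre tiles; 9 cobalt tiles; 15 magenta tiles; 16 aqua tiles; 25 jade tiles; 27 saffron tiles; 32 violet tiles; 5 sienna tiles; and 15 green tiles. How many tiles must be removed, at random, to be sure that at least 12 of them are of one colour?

Pigeonhole: put each drawn tile into a box by colour. The largest draw with every box below 12 takes min(count, 11) from each colour; colours with fewer than 11 contribute all they have.
Σ min(cᵢ, 11) = 11 + 9 + 11 + 11 + 11 + 11 + 11 + 5 + 11 = 91.
Draw number 91 + 1 = 92 must push one box to 12.

92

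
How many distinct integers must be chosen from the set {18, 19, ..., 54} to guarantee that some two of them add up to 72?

20

Group the elements by complementary pair {x, 72−x}: {18,54}, {19,53}, {20,52}, …, giving 18 two-element pairs and the single value 36 (it cannot pair with itself since the integers are distinct).
Treating each of those 19 groups as a pigeonhole, one can pick one integer per group — 19 integers — with no two summing to 72.
The 20th integer lands in an occupied pair, forcing a sum of 72.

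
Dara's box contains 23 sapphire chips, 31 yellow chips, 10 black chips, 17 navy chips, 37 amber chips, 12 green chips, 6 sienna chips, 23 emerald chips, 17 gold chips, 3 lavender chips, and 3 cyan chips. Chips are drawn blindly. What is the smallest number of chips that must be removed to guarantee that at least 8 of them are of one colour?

Pigeonhole: the 11 colours are the holes; the chips drawn are the pigeons.
To avoid 8 of any one colour, the worst case takes at most 7 of each colour, or every chip of a colour that has fewer than 7.
That gives 7 + 7 + 7 + 7 + 7 + 7 + 6 + 7 + 7 + 3 + 3 = 68 chips with no colour reaching 8.
The next chip forces some colour to 8, so 68 + 1 = 69.

69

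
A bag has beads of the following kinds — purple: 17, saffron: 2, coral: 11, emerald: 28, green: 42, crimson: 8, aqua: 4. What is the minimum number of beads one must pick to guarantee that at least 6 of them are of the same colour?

32

By the pigeonhole principle, put each drawn bead into a box by colour. The largest draw with every box below 6 takes min(count, 5) from each colour; colours with fewer than 5 contribute all they have.
Σ min(cᵢ, 5) = 5 + 2 + 5 + 5 + 5 + 5 + 4 = 31.
Draw number 31 + 1 = 32 must push one box to 6.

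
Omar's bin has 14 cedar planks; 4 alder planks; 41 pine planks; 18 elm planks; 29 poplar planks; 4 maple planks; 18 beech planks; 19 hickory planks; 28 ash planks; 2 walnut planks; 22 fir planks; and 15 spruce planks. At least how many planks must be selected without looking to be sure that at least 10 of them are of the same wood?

92

An adversary could hand out at most 9 planks per wood (alder, maple, walnut run out sooner): 9 + 4 + 9 + 9 + 9 + 4 + 9 + 9 + 9 + 2 + 9 + 9 = 91 planks and still no wood has 10.
One more plank lands in a wood already at 9, so 92 draws are enough and 91 are not.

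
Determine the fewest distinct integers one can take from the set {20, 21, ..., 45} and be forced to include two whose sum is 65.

14

Two chosen integers sum to 65 exactly when both halves of some pair {x, 65−x} with 20 ≤ x ≤ 65−x ≤ 45 are chosen — 13 such pairs.
Every element belongs to one of those pairs, so the worst case picks one from each: 13 integers.
The 14th integer has to be the second member of some pair, so 13 + 1 = 14.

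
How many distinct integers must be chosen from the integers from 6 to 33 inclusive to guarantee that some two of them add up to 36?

Two chosen integers sum to 36 exactly when both halves of some pair {x, 36−x} with 6 ≤ x ≤ 36−x ≤ 30 are chosen — 12 such pairs.
The remaining 4 elements (those with no distinct partner in range) can never complete a 36-sum, so the worst case takes all of them and one from each pair: 4 + 12 = 16.
The 17th integer has to be the second member of some pair, so 16 + 1 = 17.

17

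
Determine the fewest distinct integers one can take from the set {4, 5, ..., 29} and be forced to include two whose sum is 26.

18

A set avoiding the sum 26 can contain at most one of each pair {x, 26−x}, plus the 8 elements whose complement lies outside the range or equal to its own complement.
The integers 13, …, 29 (17 of them) are such a set: any two sum to at least 13+14 = 27 > 26.
Any 18th integer completes one of the 9 pairs, so 18 choices force a sum of 26.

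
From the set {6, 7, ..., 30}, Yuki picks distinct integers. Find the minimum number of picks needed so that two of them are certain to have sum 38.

15

Two chosen integers sum to 38 exactly when both halves of some pair {x, 38−x} with 8 ≤ x ≤ 38−x ≤ 30 are chosen — 11 such pairs.
The remaining 3 elements (those with no distinct partner in range) can never complete a 38-sum, so the worst case takes all of them and one from each pair: 3 + 11 = 14.
The 15th integer has to be the second member of some pair, so 14 + 1 = 15.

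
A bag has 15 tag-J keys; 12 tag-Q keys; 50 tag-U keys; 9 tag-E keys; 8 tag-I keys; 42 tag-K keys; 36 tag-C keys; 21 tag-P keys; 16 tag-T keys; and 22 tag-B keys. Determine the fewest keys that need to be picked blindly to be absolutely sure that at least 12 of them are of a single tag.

106

Put each drawn key into a box by tag. The largest draw with every box below 12 takes min(count, 11) from each tag; tags with fewer than 11 contribute all they have.
Σ min(cᵢ, 11) = 11 + 11 + 11 + 9 + 8 + 11 + 11 + 11 + 11 + 11 = 105.
Draw number 105 + 1 = 106 must push one box to 12.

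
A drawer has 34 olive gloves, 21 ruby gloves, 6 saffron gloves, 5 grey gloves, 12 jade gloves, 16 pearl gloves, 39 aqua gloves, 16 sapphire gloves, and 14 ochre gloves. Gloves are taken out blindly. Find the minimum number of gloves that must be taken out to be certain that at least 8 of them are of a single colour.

61

Pigeonhole: put each drawn glove into a box by colour. The largest draw with every box below 8 takes min(count, 7) from each colour; colours with fewer than 7 contribute all they have.
Σ min(cᵢ, 7) = 7 + 7 + 6 + 5 + 7 + 7 + 7 + 7 + 7 = 60.
Draw number 60 + 1 = 61 must push one box to 8.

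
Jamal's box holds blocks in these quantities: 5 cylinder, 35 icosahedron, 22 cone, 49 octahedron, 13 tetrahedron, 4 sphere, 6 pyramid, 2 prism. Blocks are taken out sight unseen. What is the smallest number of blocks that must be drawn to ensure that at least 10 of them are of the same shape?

By pigeonhole, put each drawn block into a box by shape. The largest draw with every box below 10 takes min(count, 9) from each shape; shapes with fewer than 9 contribute all they have.
Σ min(cᵢ, 9) = 5 + 9 + 9 + 9 + 9 + 4 + 6 + 2 = 53.
Draw number 53 + 1 = 54 must push one box to 10.

54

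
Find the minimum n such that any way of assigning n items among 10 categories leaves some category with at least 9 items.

With 80 items one could put exactly 8 in each of the 10 categories, and no category would reach 9.
One more item must land in a category that already has 8, giving it 9.
So 10 × 8 + 1 = 81 items are required.

81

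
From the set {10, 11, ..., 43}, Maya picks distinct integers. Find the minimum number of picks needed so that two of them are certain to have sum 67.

25

Group the elements by complementary pair {x, 67−x}: {24,43}, {25,42}, {26,41}, …, giving 10 two-element pairs and 14 integers whose partner 67−x falls outside [10,43].
Treating each of those 24 groups as a pigeonhole, one can pick one integer per group — 24 integers — with no two summing to 67.
The 25th integer lands in an occupied pair, forcing a sum of 67.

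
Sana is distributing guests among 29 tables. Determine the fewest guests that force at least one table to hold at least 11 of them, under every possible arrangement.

With 290 guests one could put exactly 10 in each of the 29 tables, and no table would reach 11.
One more guest must land in a table that already has 10, giving it 11.
So 29 × 10 + 1 = 291 guests are required.

291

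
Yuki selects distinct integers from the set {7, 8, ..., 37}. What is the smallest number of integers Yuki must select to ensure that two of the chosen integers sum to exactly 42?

18

Two chosen integers sum to 42 exactly when both halves of some pair {x, 42−x} with 7 ≤ x ≤ 42−x ≤ 35 are chosen — 14 such pairs.
The remaining 3 elements (those with no distinct partner in range) can never complete a 42-sum, so the worst case takes all of them and one from each pair: 3 + 14 = 17.
Pigeonhole: the 18th integer has to be the second member of some pair, so 17 + 1 = 18.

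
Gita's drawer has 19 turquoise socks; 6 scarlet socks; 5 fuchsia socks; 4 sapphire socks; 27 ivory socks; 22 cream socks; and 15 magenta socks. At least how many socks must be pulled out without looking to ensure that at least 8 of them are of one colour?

The 7 colours are the holes; the socks drawn are the pigeons.
To avoid 8 of any one colour, the worst case takes at most 7 of each colour, or every sock of a colour that has fewer than 7.
That gives 7 + 6 + 5 + 4 + 7 + 7 + 7 = 43 socks with no colour reaching 8.
The next sock forces some colour to 8, so 43 + 1 = 44.

44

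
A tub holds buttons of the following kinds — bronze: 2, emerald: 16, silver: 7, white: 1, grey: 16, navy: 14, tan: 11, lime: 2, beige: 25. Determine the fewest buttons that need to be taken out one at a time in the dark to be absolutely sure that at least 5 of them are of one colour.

30

By the pigeonhole principle, the 9 colours are the holes; the buttons drawn are the pigeons.
To avoid 5 of any one colour, the worst case takes at most 4 of each colour, or every button of a colour that has fewer than 4.
That gives 2 + 4 + 4 + 1 + 4 + 4 + 4 + 2 + 4 = 29 buttons with no colour reaching 5.
The next button forces some colour to 5, so 29 + 1 = 30.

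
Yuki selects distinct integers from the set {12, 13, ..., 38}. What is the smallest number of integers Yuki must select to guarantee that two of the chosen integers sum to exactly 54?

A set avoiding the sum 54 can contain at most one of each pair {x, 54−x}, plus the 5 elements whose complement lies outside the range or equal to its own complement.
The integers 12, …, 27 (16 of them) are such a set: any two sum to at least 12+13 = 25 and at most 26+27 = 53 < 54.
Pigeonhole: any 17th integer completes one of the 11 pairs, so 17 choices force a sum of 54.

17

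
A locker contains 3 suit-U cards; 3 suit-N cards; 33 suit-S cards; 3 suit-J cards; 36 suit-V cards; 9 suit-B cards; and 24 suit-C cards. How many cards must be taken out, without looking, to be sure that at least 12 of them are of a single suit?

An adversary could hand out at most 11 cards per suit (4 suits run out sooner): 3 + 3 + 11 + 3 + 11 + 9 + 11 = 51 cards and still no suit has 12.
Pigeonhole: one more card lands in a suit already at 11, so 52 draws are enough and 51 are not.

52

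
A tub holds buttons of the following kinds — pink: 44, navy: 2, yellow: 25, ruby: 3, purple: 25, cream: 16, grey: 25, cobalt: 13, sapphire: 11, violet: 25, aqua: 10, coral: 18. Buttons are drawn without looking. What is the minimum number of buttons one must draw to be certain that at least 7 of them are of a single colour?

66

An adversary could hand out at most 6 buttons per colour (navy, ruby run out sooner): 6 + 2 + 6 + 3 + 6 + 6 + 6 + 6 + 6 + 6 + 6 + 6 = 65 buttons and still no colour has 7.
One more button lands in a colour already at 6, so 66 draws are enough and 65 are not.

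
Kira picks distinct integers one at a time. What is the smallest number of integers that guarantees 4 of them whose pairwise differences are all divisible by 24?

Integers whose pairwise differences are multiples of 24 are exactly those sharing a remainder mod 24. Pigeonhole: the 24 residue classes mod 24 are the pigeonholes.
With 72 integers one could put 3 in each residue class and have no class reach 4.
The 73rd integer pushes some class to 4, so 24·3 + 1 = 73.

73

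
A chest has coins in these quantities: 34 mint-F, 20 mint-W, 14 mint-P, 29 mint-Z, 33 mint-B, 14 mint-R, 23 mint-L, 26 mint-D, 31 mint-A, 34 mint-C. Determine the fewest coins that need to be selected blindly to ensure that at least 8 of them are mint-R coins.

252

In the worst case for collecting mint-R coins, every non-mint-R coin comes out first.
There are 34 + 20 + 14 + 29 + 33 + 23 + 26 + 31 + 34 = 244 non-mint-R coins altogether.
After those, each further coin must be mint-R, so 244 + 8 = 252 draws guarantee 8 mint-R coins.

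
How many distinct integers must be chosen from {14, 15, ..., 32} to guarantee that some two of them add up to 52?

Group the elements by complementary pair {x, 52−x}: {20,32}, {21,31}, {22,30}, …, giving 6 two-element pairs, the single value 26 (it cannot pair with itself since the integers are distinct), and 6 integers whose partner 52−x falls outside [14,32].
Pigeonhole: treating each of those 13 groups as a pigeonhole, one can pick one integer per group — 13 integers — with no two summing to 52.
The 14th integer lands in an occupied pair, forcing a sum of 52.

14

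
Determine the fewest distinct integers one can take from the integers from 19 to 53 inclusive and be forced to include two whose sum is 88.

27

A set avoiding the sum 88 can contain at most one of each pair {x, 88−x}, plus the 17 elements whose complement lies outside the range or equal to its own complement.
The integers 19, …, 44 (26 of them) are such a set: any two sum to at least 19+20 = 39 and at most 43+44 = 87 < 88.
Any 27th integer completes one of the 9 pairs, so 27 choices force a sum of 88.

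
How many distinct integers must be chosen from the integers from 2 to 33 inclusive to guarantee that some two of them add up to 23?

Two chosen integers sum to 23 exactly when both halves of some pair {x, 23−x} with 2 ≤ x ≤ 23−x ≤ 21 are chosen — 10 such pairs.
The remaining 12 elements (those with no distinct partner in range) can never complete a 23-sum, so the worst case takes all of them and one from each pair: 12 + 10 = 22.
The 23rd integer has to be the second member of some pair, so 22 + 1 = 23.

23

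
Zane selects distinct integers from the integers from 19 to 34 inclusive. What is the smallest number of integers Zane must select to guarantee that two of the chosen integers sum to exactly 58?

Group the elements by complementary pair {x, 58−x}: {24,34}, {25,33}, {26,32}, …, giving 5 two-element pairs, the single value 29 (it cannot pair with itself since the integers are distinct), and 5 integers whose partner 58−x falls outside [19,34].
By the pigeonhole principle, treating each of those 11 groups as a pigeonhole, one can pick one integer per group — 11 integers — with no two summing to 58.
The 12th integer lands in an occupied pair, forcing a sum of 58.

12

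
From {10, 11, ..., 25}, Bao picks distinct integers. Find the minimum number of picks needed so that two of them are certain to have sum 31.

Group the elements by complementary pair {x, 31−x}: {10,21}, {11,20}, {12,19}, …, giving 6 two-element pairs and 4 integers whose partner 31−x falls outside [10,25].
By pigeonhole, treating each of those 10 groups as a pigeonhole, one can pick one integer per group — 10 integers — with no two summing to 31.
The 11th integer lands in an occupied pair, forcing a sum of 31.

11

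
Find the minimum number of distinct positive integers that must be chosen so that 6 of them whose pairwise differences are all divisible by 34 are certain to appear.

171

Integers whose pairwise differences are multiples of 34 are exactly those sharing a remainder mod 34. By the pigeonhole principle, the 34 residue classes mod 34 are the pigeonholes.
With 170 integers one could put 5 in each residue class and have no class reach 6.
The 171st integer pushes some class to 6, so 34·5 + 1 = 171.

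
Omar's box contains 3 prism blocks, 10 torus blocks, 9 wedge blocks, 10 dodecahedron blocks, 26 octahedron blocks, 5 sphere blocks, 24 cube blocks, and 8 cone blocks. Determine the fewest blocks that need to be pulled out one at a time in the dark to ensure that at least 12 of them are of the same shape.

68

By the pigeonhole principle, put each drawn block into a box by shape. The largest draw with every box below 12 takes min(count, 11) from each shape; shapes with fewer than 11 contribute all they have.
Σ min(cᵢ, 11) = 3 + 10 + 9 + 10 + 11 + 5 + 11 + 8 = 67.
Draw number 67 + 1 = 68 must push one box to 12.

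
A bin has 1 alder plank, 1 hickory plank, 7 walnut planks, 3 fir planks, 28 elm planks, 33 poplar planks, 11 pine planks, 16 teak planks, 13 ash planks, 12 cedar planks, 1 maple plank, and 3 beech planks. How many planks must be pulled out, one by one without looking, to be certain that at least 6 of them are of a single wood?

45

Put each drawn plank into a box by wood. The largest draw with every box below 6 takes min(count, 5) from each wood; woods with fewer than 5 contribute all they have.
Σ min(cᵢ, 5) = 1 + 1 + 5 + 3 + 5 + 5 + 5 + 5 + 5 + 5 + 1 + 3 = 44.
Draw number 44 + 1 = 45 must push one box to 6.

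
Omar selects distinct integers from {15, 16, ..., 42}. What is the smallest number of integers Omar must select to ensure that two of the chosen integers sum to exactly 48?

A set avoiding the sum 48 can contain at most one of each pair {x, 48−x}, plus the 10 elements whose complement lies outside the range or equal to its own complement.
The integers 24, …, 42 (19 of them) are such a set: any two sum to at least 24+25 = 49 > 48.
Any 20th integer completes one of the 9 pairs, so 20 choices force a sum of 48.

20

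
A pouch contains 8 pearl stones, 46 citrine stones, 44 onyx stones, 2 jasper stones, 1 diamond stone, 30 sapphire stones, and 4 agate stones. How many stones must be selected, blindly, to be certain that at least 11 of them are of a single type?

46

Put each drawn stone into a box by type. The largest draw with every box below 11 takes min(count, 10) from each type; types with fewer than 10 contribute all they have.
Σ min(cᵢ, 10) = 8 + 10 + 10 + 2 + 1 + 10 + 4 = 45.
Draw number 45 + 1 = 46 must push one box to 11.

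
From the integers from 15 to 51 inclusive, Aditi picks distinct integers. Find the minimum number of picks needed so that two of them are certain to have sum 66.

Two chosen integers sum to 66 exactly when both halves of some pair {x, 66−x} with 15 ≤ x ≤ 66−x ≤ 51 are chosen — 18 such pairs.
The remaining 1 element (those with no distinct partner in range) can never complete a 66-sum, so the worst case takes all of them and one from each pair: 1 + 18 = 19.
The 20th integer has to be the second member of some pair, so 19 + 1 = 20.

20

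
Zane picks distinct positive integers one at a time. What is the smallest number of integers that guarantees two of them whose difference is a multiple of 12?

13

Integers whose pairwise differences are multiples of 12 are exactly those sharing a remainder mod 12. By pigeonhole, the 12 residue classes mod 12 are the pigeonholes.
With 12 integers one could put 1 in each residue class and have no class reach 2.
The 13th integer pushes some class to 2, so 12·1 + 1 = 13.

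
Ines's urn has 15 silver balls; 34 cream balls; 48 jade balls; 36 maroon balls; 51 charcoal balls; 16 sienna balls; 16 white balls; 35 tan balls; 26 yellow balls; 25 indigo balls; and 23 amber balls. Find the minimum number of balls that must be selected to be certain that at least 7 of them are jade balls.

284

In the worst case for collecting jade balls, every non-jade ball comes out first.
There are 15 + 34 + 36 + 51 + 16 + 16 + 35 + 26 + 25 + 23 = 277 non-jade balls altogether.
After those, each further ball must be jade, so 277 + 7 = 284 draws guarantee 7 jade balls.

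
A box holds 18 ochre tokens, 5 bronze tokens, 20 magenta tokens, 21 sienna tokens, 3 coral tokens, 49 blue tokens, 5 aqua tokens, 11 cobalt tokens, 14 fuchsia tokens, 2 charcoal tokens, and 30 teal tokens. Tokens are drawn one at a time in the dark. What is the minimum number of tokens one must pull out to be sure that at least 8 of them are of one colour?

65

Pigeonhole: the 11 colours are the holes; the tokens drawn are the pigeons.
To avoid 8 of any one colour, the worst case takes at most 7 of each colour, or every token of a colour that has fewer than 7.
That gives 7 + 5 + 7 + 7 + 3 + 7 + 5 + 7 + 7 + 2 + 7 = 64 tokens with no colour reaching 8.
The next token forces some colour to 8, so 64 + 1 = 65.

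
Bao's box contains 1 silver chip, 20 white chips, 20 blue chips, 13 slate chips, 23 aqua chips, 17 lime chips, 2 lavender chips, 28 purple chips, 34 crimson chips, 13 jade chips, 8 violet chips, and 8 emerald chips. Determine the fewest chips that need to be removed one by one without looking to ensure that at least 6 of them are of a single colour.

54

By the pigeonhole principle, the 12 colours are the holes; the chips drawn are the pigeons.
To avoid 6 of any one colour, the worst case takes at most 5 of each colour, or every chip of a colour that has fewer than 5.
That gives 1 + 5 + 5 + 5 + 5 + 5 + 2 + 5 + 5 + 5 + 5 + 5 = 53 chips with no colour reaching 6.
The next chip forces some colour to 6, so 53 + 1 = 54.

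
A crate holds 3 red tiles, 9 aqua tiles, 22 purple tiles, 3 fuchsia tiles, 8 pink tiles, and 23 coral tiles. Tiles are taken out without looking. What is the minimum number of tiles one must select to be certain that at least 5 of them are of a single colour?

An adversary could hand out at most 4 tiles per colour (red, fuchsia run out sooner): 3 + 4 + 4 + 3 + 4 + 4 = 22 tiles and still no colour has 5.
One more tile lands in a colour already at 4, so 23 draws are enough and 22 are not.

23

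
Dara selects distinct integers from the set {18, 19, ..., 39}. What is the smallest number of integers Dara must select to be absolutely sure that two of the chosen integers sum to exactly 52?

A set avoiding the sum 52 can contain at most one of each pair {x, 52−x}, plus the 6 elements whose complement lies outside the range or equal to its own complement.
The integers 26, …, 39 (14 of them) are such a set: any two sum to at least 26+27 = 53 > 52.
Any 15th integer completes one of the 8 pairs, so 15 choices force a sum of 52.

15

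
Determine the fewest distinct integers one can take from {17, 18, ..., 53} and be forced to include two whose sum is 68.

21

Group the elements by complementary pair {x, 68−x}: {17,51}, {18,50}, {19,49}, …, giving 17 two-element pairs, the single value 34 (it cannot pair with itself since the integers are distinct), and 2 integers whose partner 68−x falls outside [17,53].
By the pigeonhole principle, treating each of those 20 groups as a pigeonhole, one can pick one integer per group — 20 integers — with no two summing to 68.
The 21st integer lands in an occupied pair, forcing a sum of 68.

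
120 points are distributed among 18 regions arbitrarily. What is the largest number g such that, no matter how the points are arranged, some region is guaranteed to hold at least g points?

By pigeonhole, the 18 regions are the holes and the 120 points are the pigeons.
If every region held at most 6 points, the total would be at most 18 × 6 = 108, which is less than 120.
So some region holds at least ⌈120/18⌉ = 7 points.

7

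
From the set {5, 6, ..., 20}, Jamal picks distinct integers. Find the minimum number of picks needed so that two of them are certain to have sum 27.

10

Group the elements by complementary pair {x, 27−x}: {7,20}, {8,19}, {9,18}, …, giving 7 two-element pairs and 2 integers whose partner 27−x falls outside [5,20].
Pigeonhole: treating each of those 9 groups as a pigeonhole, one can pick one integer per group — 9 integers — with no two summing to 27.
The 10th integer lands in an occupied pair, forcing a sum of 27.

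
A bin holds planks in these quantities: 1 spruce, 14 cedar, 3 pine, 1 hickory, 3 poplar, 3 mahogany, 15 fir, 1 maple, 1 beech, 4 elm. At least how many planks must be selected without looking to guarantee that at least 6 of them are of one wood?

28

By pigeonhole, put each drawn plank into a box by wood. The largest draw with every box below 6 takes min(count, 5) from each wood; woods with fewer than 5 contribute all they have.
Σ min(cᵢ, 5) = 1 + 5 + 3 + 1 + 3 + 3 + 5 + 1 + 1 + 4 = 27.
Draw number 27 + 1 = 28 must push one box to 6.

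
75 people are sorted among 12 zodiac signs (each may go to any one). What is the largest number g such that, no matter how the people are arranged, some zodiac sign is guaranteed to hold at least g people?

7

Pigeonhole: the 12 zodiac signs are the holes and the 75 people are the pigeons.
If every zodiac sign held at most 6 people, the total would be at most 12 × 6 = 72, which is less than 75.
So some zodiac sign holds at least ⌈75/12⌉ = 7 people.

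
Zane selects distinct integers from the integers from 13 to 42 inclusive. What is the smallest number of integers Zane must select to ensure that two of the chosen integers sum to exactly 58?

18

Two chosen integers sum to 58 exactly when both halves of some pair {x, 58−x} with 16 ≤ x ≤ 58−x ≤ 42 are chosen — 13 such pairs.
The remaining 4 elements (those with no distinct partner in range) can never complete a 58-sum, so the worst case takes all of them and one from each pair: 4 + 13 = 17.
Pigeonhole: the 18th integer has to be the second member of some pair, so 17 + 1 = 18.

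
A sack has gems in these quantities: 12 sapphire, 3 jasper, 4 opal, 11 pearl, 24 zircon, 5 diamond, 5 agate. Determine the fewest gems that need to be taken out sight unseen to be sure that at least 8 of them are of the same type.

39

An adversary could hand out at most 7 gems per type (4 types run out sooner): 7 + 3 + 4 + 7 + 7 + 5 + 5 = 38 gems and still no type has 8.
By the pigeonhole principle, one more gem lands in a type already at 7, so 39 draws are enough and 38 are not.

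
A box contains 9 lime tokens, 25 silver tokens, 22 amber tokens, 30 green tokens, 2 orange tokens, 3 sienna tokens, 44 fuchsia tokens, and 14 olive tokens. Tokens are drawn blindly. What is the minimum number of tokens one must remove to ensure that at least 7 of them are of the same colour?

42

Put each drawn token into a box by colour. The largest draw with every box below 7 takes min(count, 6) from each colour; colours with fewer than 6 contribute all they have.
Σ min(cᵢ, 6) = 6 + 6 + 6 + 6 + 2 + 3 + 6 + 6 = 41.
Draw number 41 + 1 = 42 must push one box to 7.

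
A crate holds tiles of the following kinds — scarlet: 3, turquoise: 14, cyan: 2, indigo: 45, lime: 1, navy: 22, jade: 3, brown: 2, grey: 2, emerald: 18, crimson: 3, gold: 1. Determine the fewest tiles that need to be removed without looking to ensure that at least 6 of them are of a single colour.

38

An adversary could hand out at most 5 tiles per colour (8 colours run out sooner): 3 + 5 + 2 + 5 + 1 + 5 + 3 + 2 + 2 + 5 + 3 + 1 = 37 tiles and still no colour has 6.
By the pigeonhole principle, one more tile lands in a colour already at 5, so 38 draws are enough and 37 are not.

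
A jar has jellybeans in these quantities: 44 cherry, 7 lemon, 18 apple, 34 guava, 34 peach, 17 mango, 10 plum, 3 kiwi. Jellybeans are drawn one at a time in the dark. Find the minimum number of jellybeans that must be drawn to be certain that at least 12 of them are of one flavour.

An adversary could hand out at most 11 jellybeans per flavour (lemon, plum, kiwi run out sooner): 11 + 7 + 11 + 11 + 11 + 11 + 10 + 3 = 75 jellybeans and still no flavour has 12.
By the pigeonhole principle, one more jellybean lands in a flavour already at 11, so 76 draws are enough and 75 are not.

76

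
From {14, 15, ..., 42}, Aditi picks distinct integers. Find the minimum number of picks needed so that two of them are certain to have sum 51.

A set avoiding the sum 51 can contain at most one of each pair {x, 51−x}, plus the 5 elements whose complement lies outside the range.
The integers 26, …, 42 (17 of them) are such a set: any two sum to at least 26+27 = 53 > 51.
By pigeonhole, any 18th integer completes one of the 12 pairs, so 18 choices force a sum of 51.

18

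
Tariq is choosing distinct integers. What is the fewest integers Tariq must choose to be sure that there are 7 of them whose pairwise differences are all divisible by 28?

169

Integers whose pairwise differences are multiples of 28 are exactly those sharing a remainder mod 28. By pigeonhole, the 28 residue classes mod 28 are the pigeonholes.
With 168 integers one could put 6 in each residue class and have no class reach 7.
The 169th integer pushes some class to 7, so 28·6 + 1 = 169.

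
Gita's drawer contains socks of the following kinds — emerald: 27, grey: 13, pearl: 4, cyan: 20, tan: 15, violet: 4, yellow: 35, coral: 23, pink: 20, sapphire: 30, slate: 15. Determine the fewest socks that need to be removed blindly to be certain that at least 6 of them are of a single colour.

An adversary could hand out at most 5 socks per colour (pearl, violet run out sooner): 5 + 5 + 4 + 5 + 5 + 4 + 5 + 5 + 5 + 5 + 5 = 53 socks and still no colour has 6.
One more sock lands in a colour already at 5, so 54 draws are enough and 53 are not.

54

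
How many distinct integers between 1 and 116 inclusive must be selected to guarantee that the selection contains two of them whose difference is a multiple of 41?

Integers whose pairwise differences are multiples of 41 are exactly those sharing a remainder mod 41. The 41 residue classes mod 41 are the pigeonholes.
With 41 integers one could put 1 in each residue class and have no class reach 2.
The 42nd integer pushes some class to 2, so 41·1 + 1 = 42.

42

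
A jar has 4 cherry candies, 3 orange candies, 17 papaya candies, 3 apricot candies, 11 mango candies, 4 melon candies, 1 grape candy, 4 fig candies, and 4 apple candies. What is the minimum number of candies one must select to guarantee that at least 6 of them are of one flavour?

34

An adversary could hand out at most 5 candies per flavour (7 flavours run out sooner): 4 + 3 + 5 + 3 + 5 + 4 + 1 + 4 + 4 = 33 candies and still no flavour has 6.
Pigeonhole: one more candy lands in a flavour already at 5, so 34 draws are enough and 33 are not.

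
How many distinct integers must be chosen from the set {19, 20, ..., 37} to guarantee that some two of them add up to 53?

Group the elements by complementary pair {x, 53−x}: {19,34}, {20,33}, {21,32}, …, giving 8 two-element pairs and 3 integers whose partner 53−x falls outside [19,37].
Pigeonhole: treating each of those 11 groups as a pigeonhole, one can pick one integer per group — 11 integers — with no two summing to 53.
The 12th integer lands in an occupied pair, forcing a sum of 53.

12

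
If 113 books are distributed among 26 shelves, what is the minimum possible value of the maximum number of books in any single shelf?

By pigeonhole, the 26 shelves are the holes and the 113 books are the pigeons.
If every shelf held at most 4 books, the total would be at most 26 × 4 = 104, which is less than 113.
So some shelf holds at least ⌈113/26⌉ = 5 books.

5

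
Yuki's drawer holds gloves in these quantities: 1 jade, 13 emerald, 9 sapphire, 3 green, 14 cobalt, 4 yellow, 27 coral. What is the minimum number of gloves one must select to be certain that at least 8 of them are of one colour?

37

Put each drawn glove into a box by colour. The largest draw with every box below 8 takes min(count, 7) from each colour; colours with fewer than 7 contribute all they have.
Σ min(cᵢ, 7) = 1 + 7 + 7 + 3 + 7 + 4 + 7 = 36.
Draw number 36 + 1 = 37 must push one box to 8.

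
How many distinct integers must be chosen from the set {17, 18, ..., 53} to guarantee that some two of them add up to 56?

27

Two chosen integers sum to 56 exactly when both halves of some pair {x, 56−x} with 17 ≤ x ≤ 56−x ≤ 39 are chosen — 11 such pairs.
The remaining 15 elements (those with no distinct partner in range) can never complete a 56-sum, so the worst case takes all of them and one from each pair: 15 + 11 = 26.
By pigeonhole, the 27th integer has to be the second member of some pair, so 26 + 1 = 27.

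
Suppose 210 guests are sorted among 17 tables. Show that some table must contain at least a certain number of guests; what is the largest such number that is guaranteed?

By the pigeonhole principle, the 17 tables are the holes and the 210 guests are the pigeons.
If every table held at most 12 guests, the total would be at most 17 × 12 = 204, which is less than 210.
So some table holds at least ⌈210/17⌉ = 13 guests.

13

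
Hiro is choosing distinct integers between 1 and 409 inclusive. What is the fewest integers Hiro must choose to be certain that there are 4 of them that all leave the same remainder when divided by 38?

Pigeonhole: the 38 residue classes mod 38 are the pigeonholes.
With 114 integers one could put 3 in each residue class and have no class reach 4.
The 115th integer pushes some class to 4, so 38·3 + 1 = 115.

115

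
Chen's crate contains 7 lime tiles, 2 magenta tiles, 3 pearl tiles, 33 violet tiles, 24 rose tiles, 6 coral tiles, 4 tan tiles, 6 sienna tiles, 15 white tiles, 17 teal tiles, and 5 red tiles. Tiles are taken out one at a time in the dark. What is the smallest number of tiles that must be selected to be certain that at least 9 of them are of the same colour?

66

An adversary could hand out at most 8 tiles per colour (7 colours run out sooner): 7 + 2 + 3 + 8 + 8 + 6 + 4 + 6 + 8 + 8 + 5 = 65 tiles and still no colour has 9.
By the pigeonhole principle, one more tile lands in a colour already at 8, so 66 draws are enough and 65 are not.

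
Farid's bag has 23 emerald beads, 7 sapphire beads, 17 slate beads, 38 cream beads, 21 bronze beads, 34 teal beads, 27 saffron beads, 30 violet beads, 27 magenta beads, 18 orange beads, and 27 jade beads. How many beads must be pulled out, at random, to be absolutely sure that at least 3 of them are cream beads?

234

In the worst case for collecting cream beads, every non-cream bead comes out first.
There are 23 + 7 + 17 + 21 + 34 + 27 + 30 + 27 + 18 + 27 = 231 non-cream beads altogether.
After those, each further bead must be cream, so 231 + 3 = 234 draws guarantee 3 cream beads.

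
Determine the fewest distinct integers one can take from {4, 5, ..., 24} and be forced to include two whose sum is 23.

A set avoiding the sum 23 can contain at most one of each pair {x, 23−x}, plus the 5 elements whose complement lies outside the range.
The integers 12, …, 24 (13 of them) are such a set: any two sum to at least 12+13 = 25 > 23.
By pigeonhole, any 14th integer completes one of the 8 pairs, so 14 choices force a sum of 23.

14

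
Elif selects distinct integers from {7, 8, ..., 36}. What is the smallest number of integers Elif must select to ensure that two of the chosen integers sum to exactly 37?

19

Two chosen integers sum to 37 exactly when both halves of some pair {x, 37−x} with 7 ≤ x ≤ 37−x ≤ 30 are chosen — 12 such pairs.
The remaining 6 elements (those with no distinct partner in range) can never complete a 37-sum, so the worst case takes all of them and one from each pair: 6 + 12 = 18.
Pigeonhole: the 19th integer has to be the second member of some pair, so 18 + 1 = 19.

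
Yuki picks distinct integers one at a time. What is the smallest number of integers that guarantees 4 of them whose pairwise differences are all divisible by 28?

Integers whose pairwise differences are multiples of 28 are exactly those sharing a remainder mod 28. The 28 residue classes mod 28 are the pigeonholes.
With 84 integers one could put 3 in each residue class and have no class reach 4.
The 85th integer pushes some class to 4, so 28·3 + 1 = 85.

85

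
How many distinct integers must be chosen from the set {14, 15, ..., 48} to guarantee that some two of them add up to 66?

Group the elements by complementary pair {x, 66−x}: {18,48}, {19,47}, {20,46}, …, giving 15 two-element pairs, the single value 33 (it cannot pair with itself since the integers are distinct), and 4 integers whose partner 66−x falls outside [14,48].
By the pigeonhole principle, treating each of those 20 groups as a pigeonhole, one can pick one integer per group — 20 integers — with no two summing to 66.
The 21st integer lands in an occupied pair, forcing a sum of 66.

21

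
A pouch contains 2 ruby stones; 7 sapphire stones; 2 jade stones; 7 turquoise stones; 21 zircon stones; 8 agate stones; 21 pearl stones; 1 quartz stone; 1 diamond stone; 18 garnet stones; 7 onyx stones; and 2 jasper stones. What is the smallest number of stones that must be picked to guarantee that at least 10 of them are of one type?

An adversary could hand out at most 9 stones per type (9 types run out sooner): 2 + 7 + 2 + 7 + 9 + 8 + 9 + 1 + 1 + 9 + 7 + 2 = 64 stones and still no type has 10.
Pigeonhole: one more stone lands in a type already at 9, so 65 draws are enough and 64 are not.

65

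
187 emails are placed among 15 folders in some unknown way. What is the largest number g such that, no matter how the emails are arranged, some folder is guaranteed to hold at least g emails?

13

The 15 folders are the holes and the 187 emails are the pigeons.
If every folder held at most 12 emails, the total would be at most 15 × 12 = 180, which is less than 187.
So some folder holds at least ⌈187/15⌉ = 13 emails.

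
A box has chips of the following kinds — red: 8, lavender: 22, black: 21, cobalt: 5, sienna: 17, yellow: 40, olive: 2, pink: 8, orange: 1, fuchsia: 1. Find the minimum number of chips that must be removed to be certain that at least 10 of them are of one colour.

62

Pigeonhole: the 10 colours are the holes; the chips drawn are the pigeons.
To avoid 10 of any one colour, the worst case takes at most 9 of each colour, or every chip of a colour that has fewer than 9.
That gives 8 + 9 + 9 + 5 + 9 + 9 + 2 + 8 + 1 + 1 = 61 chips with no colour reaching 10.
The next chip forces some colour to 10, so 61 + 1 = 62.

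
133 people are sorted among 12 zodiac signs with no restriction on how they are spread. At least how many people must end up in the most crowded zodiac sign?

By pigeonhole, the 12 zodiac signs are the holes and the 133 people are the pigeons.
If every zodiac sign held at most 11 people, the total would be at most 12 × 11 = 132, which is less than 133.
So some zodiac sign holds at least ⌈133/12⌉ = 12 people.

12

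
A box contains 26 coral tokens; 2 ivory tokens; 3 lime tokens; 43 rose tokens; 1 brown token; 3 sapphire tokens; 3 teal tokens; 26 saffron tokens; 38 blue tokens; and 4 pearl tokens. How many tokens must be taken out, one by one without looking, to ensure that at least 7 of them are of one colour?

An adversary could hand out at most 6 tokens per colour (6 colours run out sooner): 6 + 2 + 3 + 6 + 1 + 3 + 3 + 6 + 6 + 4 = 40 tokens and still no colour has 7.
One more token lands in a colour already at 6, so 41 draws are enough and 40 are not.

41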